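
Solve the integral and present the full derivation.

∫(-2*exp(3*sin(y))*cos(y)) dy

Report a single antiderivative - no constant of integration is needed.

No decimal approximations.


Step 1. Substitute u = sin(y), turning ∫(-2*exp(3*sin(y))*cos(y)) dy into ∫(-2*exp(3*u)) du: now ∫(-2*exp(3*u)) du.
Step 2. Evaluate the standard form: now -2*exp(3*u)/3.
Step 3. Substitute back u = sin(y): now -2*exp(3*sin(y))/3.
Answer: -2*exp(3*sin(y))/3.


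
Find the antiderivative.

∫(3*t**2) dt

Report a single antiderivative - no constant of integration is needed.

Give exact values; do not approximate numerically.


Answer: t**3.


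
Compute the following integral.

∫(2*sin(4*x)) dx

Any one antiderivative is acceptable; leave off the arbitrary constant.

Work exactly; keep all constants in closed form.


Answer: -cos(4*x)/2.


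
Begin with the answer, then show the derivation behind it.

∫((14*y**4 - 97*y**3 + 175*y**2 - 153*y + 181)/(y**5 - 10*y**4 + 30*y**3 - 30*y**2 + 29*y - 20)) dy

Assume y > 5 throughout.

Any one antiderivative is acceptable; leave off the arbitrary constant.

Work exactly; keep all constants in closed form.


The answer is 4*log(y - 5) + 5*log(y - 4) + 5*log(y - 1) - 2*atan(y).
Step 1. Decompose ∫((14*y**4 - 97*y**3 + 175*y**2 - 153*y + 181)/(y**5 - 10*y**4 + 30*y**3 - 30*y**2 + 29*y - 20)) dy by partial fractions, (14*y**4 - 97*y**3 + 175*y**2 - 153*y + 181)/(y**5 - 10*y**4 + 30*y**3 - 30*y**2 + 29*y - 20) = -2/(y**2 + 1) + 5/(y - 1) + 5/(y - 4) + 4/(y - 5): now ∫(4/(y - 5)) dy + ∫(5/(y - 4)) dy + ∫(5/(y - 1)) dy + ∫(-2/(y**2 + 1)) dy.
Step 2. Evaluate the standard form [assuming y > 4]: now 5*log(y - 4) + ∫(4/(y - 5)) dy + ∫(5/(y - 1)) dy + ∫(-2/(y**2 + 1)) dy.
Step 3. Evaluate the standard form [assuming y > 1]: now 5*log(y - 4) + 5*log(y - 1) + ∫(4/(y - 5)) dy + ∫(-2/(y**2 + 1)) dy.
Step 4. Evaluate the standard form [assuming y > 5]: now 4*log(y - 5) + 5*log(y - 4) + 5*log(y - 1) + ∫(-2/(y**2 + 1)) dy.
Step 5. Evaluate the standard form: now 4*log(y - 5) + 5*log(y - 4) + 5*log(y - 1) - 2*atan(y).
Answer: 4*log(y - 5) + 5*log(y - 4) + 5*log(y - 1) - 2*atan(y).


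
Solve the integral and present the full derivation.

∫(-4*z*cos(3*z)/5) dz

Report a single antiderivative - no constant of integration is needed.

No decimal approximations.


Step 1. Integrate ∫(-4*z*cos(3*z)/5) dz by parts with u = z, dv = (-4*cos(3*z)/5) dz, so v = -4*sin(3*z)/15: now -4*z*sin(3*z)/15 + ∫(4*sin(3*z)/15) dz.
Step 2. Evaluate the standard form: now -4*z*sin(3*z)/15 - 4*cos(3*z)/45.
Answer: -4*z*sin(3*z)/15 - 4*cos(3*z)/45.


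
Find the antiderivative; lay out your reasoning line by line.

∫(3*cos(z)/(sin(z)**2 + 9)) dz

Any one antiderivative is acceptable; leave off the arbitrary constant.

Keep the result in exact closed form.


Step 1. Substitute u = sin(z), turning ∫(3*cos(z)/(sin(z)**2 + 9)) dz into ∫(3/(u**2 + 9)) du: now ∫(3/(u**2 + 9)) du.
Step 2. Evaluate the standard form: now atan(u/3).
Step 3. Substitute back u = sin(z): now atan(sin(z)/3).
Answer: atan(sin(z)/3).


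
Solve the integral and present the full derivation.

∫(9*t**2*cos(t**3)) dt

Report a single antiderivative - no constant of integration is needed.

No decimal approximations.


Step 1. Substitute u = t**3, turning ∫(9*t**2*cos(t**3)) dt into ∫(3*cos(u)) du: now ∫(3*cos(u)) du.
Step 2. Evaluate the standard form: now 3*sin(u).
Step 3. Substitute back u = t**3: now 3*sin(t**3).
Answer: 3*sin(t**3).


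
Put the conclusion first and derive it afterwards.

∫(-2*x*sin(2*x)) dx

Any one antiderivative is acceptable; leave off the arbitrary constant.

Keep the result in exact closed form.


The answer is x*cos(2*x) - sin(2*x)/2.
Step 1. Integrate ∫(-2*x*sin(2*x)) dx by parts with u = x, dv = (-2*sin(2*x)) dx, so v = cos(2*x): now x*cos(2*x) + ∫(-cos(2*x)) dx.
Step 2. Evaluate the standard form: now x*cos(2*x) - sin(2*x)/2.
Answer: x*cos(2*x) - sin(2*x)/2.


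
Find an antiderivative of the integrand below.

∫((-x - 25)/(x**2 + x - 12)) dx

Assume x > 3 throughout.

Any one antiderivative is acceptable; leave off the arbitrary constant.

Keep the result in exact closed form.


Answer: -4*log(x - 3) + 3*log(x + 4).


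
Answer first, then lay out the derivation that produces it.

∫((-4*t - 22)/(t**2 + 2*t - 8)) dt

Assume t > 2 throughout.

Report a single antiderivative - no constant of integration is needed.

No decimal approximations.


The answer is -5*log(t - 2) + log(t + 4).
Step 1. Decompose ∫((-4*t - 22)/(t**2 + 2*t - 8)) dt by partial fractions, (-4*t - 22)/(t**2 + 2*t - 8) = 1/(t + 4) - 5/(t - 2): now ∫(-5/(t - 2)) dt + ∫(1/(t + 4)) dt.
Step 2. Evaluate the standard form [assuming t > 2]: now -5*log(t - 2) + ∫(1/(t + 4)) dt.
Step 3. Evaluate the standard form [assuming t > -4]: now -5*log(t - 2) + log(t + 4).
Answer: -5*log(t - 2) + log(t + 4).


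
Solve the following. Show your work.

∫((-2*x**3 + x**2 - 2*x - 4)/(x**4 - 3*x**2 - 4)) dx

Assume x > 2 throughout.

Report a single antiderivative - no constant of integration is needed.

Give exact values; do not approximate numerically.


Step 1. Decompose ∫((-2*x**3 + x**2 - 2*x - 4)/(x**4 - 3*x**2 - 4)) dx by partial fractions, (-2*x**3 + x**2 - 2*x - 4)/(x**4 - 3*x**2 - 4) = 1/(x**2 + 1) - 1/(x + 2) - 1/(x - 2): now ∫(-1/(x - 2)) dx + ∫(-1/(x + 2)) dx + ∫(1/(x**2 + 1)) dx.
Step 2. Evaluate the standard form [assuming x > -2]: now -log(x + 2) + ∫(-1/(x - 2)) dx + ∫(1/(x**2 + 1)) dx.
Step 3. Evaluate the standard form [assuming x > 2]: now -log(x - 2) - log(x + 2) + ∫(1/(x**2 + 1)) dx.
Step 4. Evaluate the standard form: now -log(x - 2) - log(x + 2) + atan(x).
Answer: -log(x - 2) - log(x + 2) + atan(x).


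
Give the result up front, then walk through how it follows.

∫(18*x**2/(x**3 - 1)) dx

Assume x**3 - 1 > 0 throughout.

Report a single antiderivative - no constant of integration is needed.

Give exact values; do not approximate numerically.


The answer is 6*log(x**3 - 1).
Step 1. Substitute u = x**3 - 1, turning ∫(18*x**2/(x**3 - 1)) dx into ∫(6/u) du: now ∫(6/u) du.
Step 2. Evaluate the standard form [assuming u > 0]: now 6*log(u).
Step 3. Substitute back u = x**3 - 1: now 6*log(x**3 - 1).
Answer: 6*log(x**3 - 1).


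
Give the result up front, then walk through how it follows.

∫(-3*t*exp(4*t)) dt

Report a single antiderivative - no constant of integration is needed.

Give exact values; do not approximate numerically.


The answer is -3*t*exp(4*t)/4 + 3*exp(4*t)/16.
Step 1. Integrate ∫(-3*t*exp(4*t)) dt by parts with u = t, dv = (-3*exp(4*t)) dt, so v = -3*exp(4*t)/4: now -3*t*exp(4*t)/4 + ∫(3*exp(4*t)/4) dt.
Step 2. Evaluate the standard form: now -3*t*exp(4*t)/4 + 3*exp(4*t)/16.
Answer: -3*t*exp(4*t)/4 + 3*exp(4*t)/16.


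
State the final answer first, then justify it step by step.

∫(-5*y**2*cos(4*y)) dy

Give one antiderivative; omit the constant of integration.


The answer is -5*y**2*sin(4*y)/4 - 5*y*cos(4*y)/8 + 5*sin(4*y)/32.
Step 1. Integrate ∫(-5*y**2*cos(4*y)) dy by parts with u = y**2, dv = (-5*cos(4*y)) dy, so v = -5*sin(4*y)/4: now -5*y**2*sin(4*y)/4 + ∫(5*y*sin(4*y)/2) dy.
Step 2. Integrate ∫(5*y*sin(4*y)/2) dy by parts with u = y, dv = (5*sin(4*y)/2) dy, so v = -5*cos(4*y)/8: now -5*y**2*sin(4*y)/4 - 5*y*cos(4*y)/8 + ∫(5*cos(4*y)/8) dy.
Step 3. Evaluate the standard form: now -5*y**2*sin(4*y)/4 - 5*y*cos(4*y)/8 + 5*sin(4*y)/32.
Answer: -5*y**2*sin(4*y)/4 - 5*y*cos(4*y)/8 + 5*sin(4*y)/32.


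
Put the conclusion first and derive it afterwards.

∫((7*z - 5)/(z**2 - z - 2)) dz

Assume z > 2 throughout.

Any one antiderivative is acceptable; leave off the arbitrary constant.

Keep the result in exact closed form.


The answer is 3*log(z - 2) + 4*log(z + 1).
Step 1. Decompose ∫((7*z - 5)/(z**2 - z - 2)) dz by partial fractions, (7*z - 5)/(z**2 - z - 2) = 4/(z + 1) + 3/(z - 2): now ∫(3/(z - 2)) dz + ∫(4/(z + 1)) dz.
Step 2. Evaluate the standard form [assuming z > -1]: now 4*log(z + 1) + ∫(3/(z - 2)) dz.
Step 3. Evaluate the standard form [assuming z > 2]: now 3*log(z - 2) + 4*log(z + 1).
Answer: 3*log(z - 2) + 4*log(z + 1).


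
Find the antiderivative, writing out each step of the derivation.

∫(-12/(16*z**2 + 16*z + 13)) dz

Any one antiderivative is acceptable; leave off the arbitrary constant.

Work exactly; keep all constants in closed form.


Step 1. Substitute u = 4*z + 2, turning ∫(-12/(16*z**2 + 16*z + 13)) dz into ∫(-3/(u**2 + 9)) du: now ∫(-3/(u**2 + 9)) du.
Step 2. Evaluate the standard form: now -atan(u/3).
Step 3. Substitute back u = 4*z + 2: now -atan(4*z/3 + 2/3).
Answer: -atan(4*z/3 + 2/3).


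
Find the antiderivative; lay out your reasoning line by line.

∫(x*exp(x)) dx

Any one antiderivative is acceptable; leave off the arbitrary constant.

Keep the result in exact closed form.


Step 1. Integrate ∫(x*exp(x)) dx by parts with u = x, dv = (exp(x)) dx, so v = exp(x): now x*exp(x) + ∫(-exp(x)) dx.
Step 2. Evaluate the standard form: now x*exp(x) - exp(x).
Answer: x*exp(x) - exp(x).


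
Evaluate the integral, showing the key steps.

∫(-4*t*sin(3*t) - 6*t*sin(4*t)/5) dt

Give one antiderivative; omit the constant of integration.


Step 1. Rewrite: now ∫(-4*t*sin(3*t)) dt + ∫(-6*t*sin(4*t)/5) dt.
Step 2. Integrate ∫(-6*t*sin(4*t)/5) dt by parts with u = t, dv = (-6*sin(4*t)/5) dt, so v = 3*cos(4*t)/10: now 3*t*cos(4*t)/10 + ∫(-4*t*sin(3*t)) dt + ∫(-3*cos(4*t)/10) dt.
Step 3. Evaluate the standard form: now 3*t*cos(4*t)/10 - 3*sin(4*t)/40 + ∫(-4*t*sin(3*t)) dt.
Step 4. Integrate ∫(-4*t*sin(3*t)) dt by parts with u = t, dv = (-4*sin(3*t)) dt, so v = 4*cos(3*t)/3: now 4*t*cos(3*t)/3 + 3*t*cos(4*t)/10 - 3*sin(4*t)/40 + ∫(-4*cos(3*t)/3) dt.
Step 5. Evaluate the standard form: now 4*t*cos(3*t)/3 + 3*t*cos(4*t)/10 - 4*sin(3*t)/9 - 3*sin(4*t)/40.
Answer: 4*t*cos(3*t)/3 + 3*t*cos(4*t)/10 - 4*sin(3*t)/9 - 3*sin(4*t)/40.


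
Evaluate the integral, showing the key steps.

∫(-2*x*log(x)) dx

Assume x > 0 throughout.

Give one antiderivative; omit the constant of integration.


Step 1. Integrate ∫(-2*x*log(x)) dx by parts with u = log(x), dv = (-2*x) dx, so v = -x**2 [assuming x > 0]: now -x**2*log(x) + ∫(x) dx.
Step 2. Evaluate the standard form: now -x**2*log(x) + x**2/2.
Answer: -x**2*log(x) + x**2/2.


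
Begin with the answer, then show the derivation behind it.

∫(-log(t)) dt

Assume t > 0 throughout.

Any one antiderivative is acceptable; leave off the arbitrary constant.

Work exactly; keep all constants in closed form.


The answer is -t*log(t) + t.
Step 1. Integrate ∫(-log(t)) dt by parts with u = log(t), dv = (-1) dt, so v = -t [assuming t > 0]: now -t*log(t) + ∫(1) dt.
Step 2. Evaluate the standard form: now -t*log(t) + t.
Answer: -t*log(t) + t.


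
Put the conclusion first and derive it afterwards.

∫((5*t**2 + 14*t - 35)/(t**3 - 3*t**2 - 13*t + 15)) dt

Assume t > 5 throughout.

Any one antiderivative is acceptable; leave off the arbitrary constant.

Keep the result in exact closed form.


The answer is 5*log(t - 5) + log(t - 1) - log(t + 3).
Step 1. Decompose ∫((5*t**2 + 14*t - 35)/(t**3 - 3*t**2 - 13*t + 15)) dt by partial fractions, (5*t**2 + 14*t - 35)/(t**3 - 3*t**2 - 13*t + 15) = -1/(t + 3) + 1/(t - 1) + 5/(t - 5): now ∫(5/(t - 5)) dt + ∫(1/(t - 1)) dt + ∫(-1/(t + 3)) dt.
Step 2. Evaluate the standard form [assuming t > 5]: now 5*log(t - 5) + ∫(1/(t - 1)) dt + ∫(-1/(t + 3)) dt.
Step 3. Evaluate the standard form [assuming t > -3]: now 5*log(t - 5) - log(t + 3) + ∫(1/(t - 1)) dt.
Step 4. Evaluate the standard form [assuming t > 1]: now 5*log(t - 5) + log(t - 1) - log(t + 3).
Answer: 5*log(t - 5) + log(t - 1) - log(t + 3).


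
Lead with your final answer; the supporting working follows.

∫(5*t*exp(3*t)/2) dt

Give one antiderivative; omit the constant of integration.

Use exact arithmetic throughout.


The answer is 5*t*exp(3*t)/6 - 5*exp(3*t)/18.
Step 1. Integrate ∫(5*t*exp(3*t)/2) dt by parts with u = t, dv = (5*exp(3*t)/2) dt, so v = 5*exp(3*t)/6: now 5*t*exp(3*t)/6 + ∫(-5*exp(3*t)/6) dt.
Step 2. Evaluate the standard form: now 5*t*exp(3*t)/6 - 5*exp(3*t)/18.
Answer: 5*t*exp(3*t)/6 - 5*exp(3*t)/18.


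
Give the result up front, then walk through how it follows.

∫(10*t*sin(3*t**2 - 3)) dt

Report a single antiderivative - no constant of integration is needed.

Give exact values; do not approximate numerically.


The answer is -5*cos(3*t**2 - 3)/3.
Step 1. Substitute u = t**2 - 1, turning ∫(10*t*sin(3*t**2 - 3)) dt into ∫(5*sin(3*u)) du: now ∫(5*sin(3*u)) du.
Step 2. Evaluate the standard form: now -5*cos(3*u)/3.
Step 3. Substitute back u = t**2 - 1: now -5*cos(3*t**2 - 3)/3.
Answer: -5*cos(3*t**2 - 3)/3.


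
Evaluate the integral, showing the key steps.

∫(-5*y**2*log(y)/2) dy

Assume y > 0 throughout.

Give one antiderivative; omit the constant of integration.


Step 1. Integrate ∫(-5*y**2*log(y)/2) dy by parts with u = log(y), dv = (-5*y**2/2) dy, so v = -5*y**3/6 [assuming y > 0]: now -5*y**3*log(y)/6 + ∫(5*y**2/6) dy.
Step 2. Evaluate the standard form: now -5*y**3*log(y)/6 + 5*y**3/18.
Answer: -5*y**3*log(y)/6 + 5*y**3/18.


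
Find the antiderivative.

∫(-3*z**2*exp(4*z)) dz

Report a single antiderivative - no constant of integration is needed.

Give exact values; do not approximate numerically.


Answer: -3*z**2*exp(4*z)/4 + 3*z*exp(4*z)/8 - 3*exp(4*z)/32.


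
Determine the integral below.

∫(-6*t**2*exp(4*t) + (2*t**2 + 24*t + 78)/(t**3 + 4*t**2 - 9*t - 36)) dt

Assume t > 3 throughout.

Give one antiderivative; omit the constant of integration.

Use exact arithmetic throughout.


Answer: -3*t**2*exp(4*t)/2 + 3*t*exp(4*t)/4 - 3*exp(4*t)/16 + 4*log(t - 3) - 4*log(t + 3) + 2*log(t + 4).


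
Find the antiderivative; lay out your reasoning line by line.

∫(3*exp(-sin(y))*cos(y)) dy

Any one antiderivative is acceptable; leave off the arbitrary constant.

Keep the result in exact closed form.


Step 1. Substitute u = sin(y), turning ∫(3*exp(-sin(y))*cos(y)) dy into ∫(3*exp(-u)) du: now ∫(3*exp(-u)) du.
Step 2. Evaluate the standard form: now -3*exp(-u).
Step 3. Substitute back u = sin(y): now -3*exp(-sin(y)).
Answer: -3*exp(-sin(y)).


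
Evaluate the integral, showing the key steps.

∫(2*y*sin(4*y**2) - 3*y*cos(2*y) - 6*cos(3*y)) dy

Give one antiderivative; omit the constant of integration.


Step 1. Rewrite: now ∫(2*y*sin(4*y**2)) dy + ∫(-3*y*cos(2*y)) dy + ∫(-6*cos(3*y)) dy.
Step 2. Substitute u = y**2, turning ∫(2*y*sin(4*y**2)) dy into ∫(sin(4*u)) du: now ∫(-3*y*cos(2*y)) dy + ∫(sin(4*u)) du + ∫(-6*cos(3*y)) dy.
Step 3. Evaluate the standard form: now -cos(4*u)/4 + ∫(-3*y*cos(2*y)) dy + ∫(-6*cos(3*y)) dy.
Step 4. Substitute back u = y**2: now -cos(4*y**2)/4 + ∫(-3*y*cos(2*y)) dy + ∫(-6*cos(3*y)) dy.
Step 5. Integrate ∫(-3*y*cos(2*y)) dy by parts with u = y, dv = (-3*cos(2*y)) dy, so v = -3*sin(2*y)/2: now -3*y*sin(2*y)/2 - cos(4*y**2)/4 + ∫(3*sin(2*y)/2) dy + ∫(-6*cos(3*y)) dy.
Step 6. Evaluate the standard form: now -3*y*sin(2*y)/2 - 3*cos(2*y)/4 - cos(4*y**2)/4 + ∫(-6*cos(3*y)) dy.
Step 7. Evaluate the standard form: now -3*y*sin(2*y)/2 - 2*sin(3*y) - 3*cos(2*y)/4 - cos(4*y**2)/4.
Answer: -3*y*sin(2*y)/2 - 2*sin(3*y) - 3*cos(2*y)/4 - cos(4*y**2)/4.


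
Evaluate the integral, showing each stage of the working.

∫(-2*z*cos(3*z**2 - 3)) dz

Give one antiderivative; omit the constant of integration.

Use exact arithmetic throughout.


Step 1. Substitute u = z**2 - 1, turning ∫(-2*z*cos(3*z**2 - 3)) dz into ∫(-cos(3*u)) du: now ∫(-cos(3*u)) du.
Step 2. Evaluate the standard form: now -sin(3*u)/3.
Step 3. Substitute back u = z**2 - 1: now -sin(3*z**2 - 3)/3.
Answer: -sin(3*z**2 - 3)/3.


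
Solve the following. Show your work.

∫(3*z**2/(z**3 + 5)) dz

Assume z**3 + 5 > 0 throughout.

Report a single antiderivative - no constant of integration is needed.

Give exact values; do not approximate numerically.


Step 1. Substitute u = z**3 + 5, turning ∫(3*z**2/(z**3 + 5)) dz into ∫(1/u) du: now ∫(1/u) du.
Step 2. Evaluate the standard form [assuming u > 0]: now log(u).
Step 3. Substitute back u = z**3 + 5: now log(z**3 + 5).
Answer: log(z**3 + 5).


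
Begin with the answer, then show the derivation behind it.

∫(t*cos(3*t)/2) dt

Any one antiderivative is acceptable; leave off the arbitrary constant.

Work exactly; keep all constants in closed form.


The answer is t*sin(3*t)/6 + cos(3*t)/18.
Step 1. Integrate ∫(t*cos(3*t)/2) dt by parts with u = t, dv = (cos(3*t)/2) dt, so v = sin(3*t)/6: now t*sin(3*t)/6 + ∫(-sin(3*t)/6) dt.
Step 2. Evaluate the standard form: now t*sin(3*t)/6 + cos(3*t)/18.
Answer: t*sin(3*t)/6 + cos(3*t)/18.


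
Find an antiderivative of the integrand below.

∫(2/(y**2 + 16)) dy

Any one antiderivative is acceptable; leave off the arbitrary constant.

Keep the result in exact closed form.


Answer: atan(y/4)/2.


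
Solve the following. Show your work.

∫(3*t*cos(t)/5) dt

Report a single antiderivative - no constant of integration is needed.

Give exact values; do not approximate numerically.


Step 1. Integrate ∫(3*t*cos(t)/5) dt by parts with u = t, dv = (3*cos(t)/5) dt, so v = 3*sin(t)/5: now 3*t*sin(t)/5 + ∫(-3*sin(t)/5) dt.
Step 2. Evaluate the standard form: now 3*t*sin(t)/5 + 3*cos(t)/5.
Answer: 3*t*sin(t)/5 + 3*cos(t)/5.


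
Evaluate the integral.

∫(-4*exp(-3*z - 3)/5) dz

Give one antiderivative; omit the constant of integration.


Answer: 4*exp(-3*z - 3)/15.


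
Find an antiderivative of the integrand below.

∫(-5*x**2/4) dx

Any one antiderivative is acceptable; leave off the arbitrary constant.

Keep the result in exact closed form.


Answer: -5*x**3/12.


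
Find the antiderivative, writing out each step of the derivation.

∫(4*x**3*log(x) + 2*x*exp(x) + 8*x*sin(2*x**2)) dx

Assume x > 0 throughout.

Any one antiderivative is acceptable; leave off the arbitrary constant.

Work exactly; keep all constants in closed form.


Step 1. Rewrite: now ∫(2*x*exp(x)) dx + ∫(8*x*sin(2*x**2)) dx + ∫(4*x**3*log(x)) dx.
Step 2. Substitute u = x**2, turning ∫(8*x*sin(2*x**2)) dx into ∫(4*sin(2*u)) du: now ∫(2*x*exp(x)) dx + ∫(4*x**3*log(x)) dx + ∫(4*sin(2*u)) du.
Step 3. Evaluate the standard form: now -2*cos(2*u) + ∫(2*x*exp(x)) dx + ∫(4*x**3*log(x)) dx.
Step 4. Substitute back u = x**2: now -2*cos(2*x**2) + ∫(2*x*exp(x)) dx + ∫(4*x**3*log(x)) dx.
Step 5. Integrate ∫(2*x*exp(x)) dx by parts with u = x, dv = (2*exp(x)) dx, so v = 2*exp(x): now 2*x*exp(x) - 2*cos(2*x**2) + ∫(4*x**3*log(x)) dx + ∫(-2*exp(x)) dx.
Step 6. Evaluate the standard form: now 2*x*exp(x) - 2*exp(x) - 2*cos(2*x**2) + ∫(4*x**3*log(x)) dx.
Step 7. Integrate ∫(4*x**3*log(x)) dx by parts with u = log(x), dv = (4*x**3) dx, so v = x**4 [assuming x > 0]: now x**4*log(x) + 2*x*exp(x) - 2*exp(x) - 2*cos(2*x**2) + ∫(-x**3) dx.
Step 8. Evaluate the standard form: now x**4*log(x) - x**4/4 + 2*x*exp(x) - 2*exp(x) - 2*cos(2*x**2).
Answer: x**4*log(x) - x**4/4 + 2*x*exp(x) - 2*exp(x) - 2*cos(2*x**2).


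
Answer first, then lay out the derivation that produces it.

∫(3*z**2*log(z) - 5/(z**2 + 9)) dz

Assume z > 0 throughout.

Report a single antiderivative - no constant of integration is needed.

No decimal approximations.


The answer is z**3*log(z) - z**3/3 - 5*atan(z/3)/3.
Step 1. Rewrite: now ∫(3*z**2*log(z)) dz + ∫(-5/(z**2 + 9)) dz.
Step 2. Integrate ∫(3*z**2*log(z)) dz by parts with u = log(z), dv = (3*z**2) dz, so v = z**3 [assuming z > 0]: now z**3*log(z) + ∫(-z**2) dz + ∫(-5/(z**2 + 9)) dz.
Step 3. Evaluate the standard form: now z**3*log(z) - z**3/3 + ∫(-5/(z**2 + 9)) dz.
Step 4. Evaluate the standard form: now z**3*log(z) - z**3/3 - 5*atan(z/3)/3.
Answer: z**3*log(z) - z**3/3 - 5*atan(z/3)/3.


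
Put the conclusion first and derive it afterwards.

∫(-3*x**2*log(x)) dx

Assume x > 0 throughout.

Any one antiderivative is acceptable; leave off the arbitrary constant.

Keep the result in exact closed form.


The answer is -x**3*log(x) + x**3/3.
Step 1. Integrate ∫(-3*x**2*log(x)) dx by parts with u = log(x), dv = (-3*x**2) dx, so v = -x**3 [assuming x > 0]: now -x**3*log(x) + ∫(x**2) dx.
Step 2. Evaluate the standard form: now -x**3*log(x) + x**3/3.
Answer: -x**3*log(x) + x**3/3.


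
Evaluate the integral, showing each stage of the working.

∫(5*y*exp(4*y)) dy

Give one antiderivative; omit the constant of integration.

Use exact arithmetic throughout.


Step 1. Integrate ∫(5*y*exp(4*y)) dy by parts with u = y, dv = (5*exp(4*y)) dy, so v = 5*exp(4*y)/4: now 5*y*exp(4*y)/4 + ∫(-5*exp(4*y)/4) dy.
Step 2. Evaluate the standard form: now 5*y*exp(4*y)/4 - 5*exp(4*y)/16.
Answer: 5*y*exp(4*y)/4 - 5*exp(4*y)/16.


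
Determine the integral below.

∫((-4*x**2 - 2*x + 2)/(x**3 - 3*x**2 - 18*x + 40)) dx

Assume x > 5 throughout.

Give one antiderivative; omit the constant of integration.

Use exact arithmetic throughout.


Answer: -4*log(x - 5) + log(x - 2) - log(x + 4).


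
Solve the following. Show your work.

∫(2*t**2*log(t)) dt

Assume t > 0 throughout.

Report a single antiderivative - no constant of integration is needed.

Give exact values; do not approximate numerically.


Step 1. Integrate ∫(2*t**2*log(t)) dt by parts with u = log(t), dv = (2*t**2) dt, so v = 2*t**3/3 [assuming t > 0]: now 2*t**3*log(t)/3 + ∫(-2*t**2/3) dt.
Step 2. Evaluate the standard form: now 2*t**3*log(t)/3 - 2*t**3/9.
Answer: 2*t**3*log(t)/3 - 2*t**3/9.


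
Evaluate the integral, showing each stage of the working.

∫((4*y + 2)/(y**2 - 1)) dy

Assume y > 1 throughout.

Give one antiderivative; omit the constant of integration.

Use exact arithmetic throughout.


Step 1. Decompose ∫((4*y + 2)/(y**2 - 1)) dy by partial fractions, (4*y + 2)/(y**2 - 1) = 1/(y + 1) + 3/(y - 1): now ∫(3/(y - 1)) dy + ∫(1/(y + 1)) dy.
Step 2. Evaluate the standard form [assuming y > -1]: now log(y + 1) + ∫(3/(y - 1)) dy.
Step 3. Evaluate the standard form [assuming y > 1]: now 3*log(y - 1) + log(y + 1).
Answer: 3*log(y - 1) + log(y + 1).


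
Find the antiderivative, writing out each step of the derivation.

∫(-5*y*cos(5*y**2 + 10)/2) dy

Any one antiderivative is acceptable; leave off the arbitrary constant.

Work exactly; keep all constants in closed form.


Step 1. Substitute u = y**2 + 2, turning ∫(-5*y*cos(5*y**2 + 10)/2) dy into ∫(-5*cos(5*u)/4) du: now ∫(-5*cos(5*u)/4) du.
Step 2. Evaluate the standard form: now -sin(5*u)/4.
Step 3. Substitute back u = y**2 + 2: now -sin(5*y**2 + 10)/4.
Answer: -sin(5*y**2 + 10)/4.


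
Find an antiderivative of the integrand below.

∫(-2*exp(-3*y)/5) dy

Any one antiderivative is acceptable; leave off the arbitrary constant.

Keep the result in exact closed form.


Answer: 2*exp(-3*y)/15.


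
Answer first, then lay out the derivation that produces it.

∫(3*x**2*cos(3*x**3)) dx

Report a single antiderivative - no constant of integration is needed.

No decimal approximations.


The answer is sin(3*x**3)/3.
Step 1. Substitute u = x**3, turning ∫(3*x**2*cos(3*x**3)) dx into ∫(cos(3*u)) du: now ∫(cos(3*u)) du.
Step 2. Evaluate the standard form: now sin(3*u)/3.
Step 3. Substitute back u = x**3: now sin(3*x**3)/3.
Answer: sin(3*x**3)/3.


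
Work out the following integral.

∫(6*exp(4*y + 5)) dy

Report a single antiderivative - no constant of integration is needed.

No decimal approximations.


Answer: 3*exp(4*y + 5)/2.


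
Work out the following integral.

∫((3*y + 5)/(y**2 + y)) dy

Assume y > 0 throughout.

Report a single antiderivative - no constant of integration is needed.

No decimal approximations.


Answer: 5*log(y) - 2*log(y + 1).


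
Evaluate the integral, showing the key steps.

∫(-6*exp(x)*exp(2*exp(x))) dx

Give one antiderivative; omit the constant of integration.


Step 1. Substitute u = exp(x), turning ∫(-6*exp(x)*exp(2*exp(x))) dx into ∫(-6*exp(2*u)) du: now ∫(-6*exp(2*u)) du.
Step 2. Evaluate the standard form: now -3*exp(2*u).
Step 3. Substitute back u = exp(x): now -3*exp(2*exp(x)).
Answer: -3*exp(2*exp(x)).


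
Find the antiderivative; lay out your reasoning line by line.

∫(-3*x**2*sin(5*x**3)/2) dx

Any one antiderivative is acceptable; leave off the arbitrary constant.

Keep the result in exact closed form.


Step 1. Substitute u = x**3, turning ∫(-3*x**2*sin(5*x**3)/2) dx into ∫(-sin(5*u)/2) du: now ∫(-sin(5*u)/2) du.
Step 2. Evaluate the standard form: now cos(5*u)/10.
Step 3. Substitute back u = x**3: now cos(5*x**3)/10.
Answer: cos(5*x**3)/10.


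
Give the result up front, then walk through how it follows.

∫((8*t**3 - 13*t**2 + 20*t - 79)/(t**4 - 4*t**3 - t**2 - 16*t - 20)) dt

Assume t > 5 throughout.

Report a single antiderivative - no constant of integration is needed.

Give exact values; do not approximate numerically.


The answer is 4*log(t - 5) + 4*log(t + 1) + 3*atan(t/2)/2.
Step 1. Decompose ∫((8*t**3 - 13*t**2 + 20*t - 79)/(t**4 - 4*t**3 - t**2 - 16*t - 20)) dt by partial fractions, (8*t**3 - 13*t**2 + 20*t - 79)/(t**4 - 4*t**3 - t**2 - 16*t - 20) = 3/(t**2 + 4) + 4/(t + 1) + 4/(t - 5): now ∫(4/(t - 5)) dt + ∫(4/(t + 1)) dt + ∫(3/(t**2 + 4)) dt.
Step 2. Evaluate the standard form [assuming t > -1]: now 4*log(t + 1) + ∫(4/(t - 5)) dt + ∫(3/(t**2 + 4)) dt.
Step 3. Evaluate the standard form [assuming t > 5]: now 4*log(t - 5) + 4*log(t + 1) + ∫(3/(t**2 + 4)) dt.
Step 4. Evaluate the standard form: now 4*log(t - 5) + 4*log(t + 1) + 3*atan(t/2)/2.
Answer: 4*log(t - 5) + 4*log(t + 1) + 3*atan(t/2)/2.


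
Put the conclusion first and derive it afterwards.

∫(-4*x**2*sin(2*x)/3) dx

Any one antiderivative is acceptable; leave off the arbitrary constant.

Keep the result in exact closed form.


The answer is 2*x**2*cos(2*x)/3 - 2*x*sin(2*x)/3 - cos(2*x)/3.
Step 1. Integrate ∫(-4*x**2*sin(2*x)/3) dx by parts with u = x**2, dv = (-4*sin(2*x)/3) dx, so v = 2*cos(2*x)/3: now 2*x**2*cos(2*x)/3 + ∫(-4*x*cos(2*x)/3) dx.
Step 2. Integrate ∫(-4*x*cos(2*x)/3) dx by parts with u = x, dv = (-4*cos(2*x)/3) dx, so v = -2*sin(2*x)/3: now 2*x**2*cos(2*x)/3 - 2*x*sin(2*x)/3 + ∫(2*sin(2*x)/3) dx.
Step 3. Evaluate the standard form: now 2*x**2*cos(2*x)/3 - 2*x*sin(2*x)/3 - cos(2*x)/3.
Answer: 2*x**2*cos(2*x)/3 - 2*x*sin(2*x)/3 - cos(2*x)/3.


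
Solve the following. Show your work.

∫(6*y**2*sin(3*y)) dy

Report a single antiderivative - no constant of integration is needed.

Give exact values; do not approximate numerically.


Step 1. Integrate ∫(6*y**2*sin(3*y)) dy by parts with u = y**2, dv = (6*sin(3*y)) dy, so v = -2*cos(3*y): now -2*y**2*cos(3*y) + ∫(4*y*cos(3*y)) dy.
Step 2. Integrate ∫(4*y*cos(3*y)) dy by parts with u = y, dv = (4*cos(3*y)) dy, so v = 4*sin(3*y)/3: now -2*y**2*cos(3*y) + 4*y*sin(3*y)/3 + ∫(-4*sin(3*y)/3) dy.
Step 3. Evaluate the standard form: now -2*y**2*cos(3*y) + 4*y*sin(3*y)/3 + 4*cos(3*y)/9.
Answer: -2*y**2*cos(3*y) + 4*y*sin(3*y)/3 + 4*cos(3*y)/9.


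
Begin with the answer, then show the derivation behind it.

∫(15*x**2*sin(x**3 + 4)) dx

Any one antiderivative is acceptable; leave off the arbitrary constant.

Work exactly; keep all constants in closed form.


The answer is -5*cos(x**3 + 4).
Step 1. Substitute u = x**3 + 4, turning ∫(15*x**2*sin(x**3 + 4)) dx into ∫(5*sin(u)) du: now ∫(5*sin(u)) du.
Step 2. Evaluate the standard form: now -5*cos(u).
Step 3. Substitute back u = x**3 + 4: now -5*cos(x**3 + 4).
Answer: -5*cos(x**3 + 4).


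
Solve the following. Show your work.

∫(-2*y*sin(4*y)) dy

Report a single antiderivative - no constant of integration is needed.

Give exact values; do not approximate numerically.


Step 1. Integrate ∫(-2*y*sin(4*y)) dy by parts with u = y, dv = (-2*sin(4*y)) dy, so v = cos(4*y)/2: now y*cos(4*y)/2 + ∫(-cos(4*y)/2) dy.
Step 2. Evaluate the standard form: now y*cos(4*y)/2 - sin(4*y)/8.
Answer: y*cos(4*y)/2 - sin(4*y)/8.


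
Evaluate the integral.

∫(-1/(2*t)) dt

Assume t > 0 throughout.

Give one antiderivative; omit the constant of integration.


Answer: -log(t)/2.


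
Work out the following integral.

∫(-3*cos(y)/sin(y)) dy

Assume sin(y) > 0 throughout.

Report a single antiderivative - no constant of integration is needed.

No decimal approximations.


Answer: -3*log(sin(y)).


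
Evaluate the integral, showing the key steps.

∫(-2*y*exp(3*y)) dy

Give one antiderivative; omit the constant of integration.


Step 1. Integrate ∫(-2*y*exp(3*y)) dy by parts with u = y, dv = (-2*exp(3*y)) dy, so v = -2*exp(3*y)/3: now -2*y*exp(3*y)/3 + ∫(2*exp(3*y)/3) dy.
Step 2. Evaluate the standard form: now -2*y*exp(3*y)/3 + 2*exp(3*y)/9.
Answer: -2*y*exp(3*y)/3 + 2*exp(3*y)/9.


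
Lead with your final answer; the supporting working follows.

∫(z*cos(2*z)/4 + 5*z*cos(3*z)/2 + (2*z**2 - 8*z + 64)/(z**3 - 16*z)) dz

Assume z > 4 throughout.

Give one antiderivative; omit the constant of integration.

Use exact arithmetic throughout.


The answer is z*sin(2*z)/8 + 5*z*sin(3*z)/6 - 4*log(z) + 2*log(z - 4) + 4*log(z + 4) + cos(2*z)/16 + 5*cos(3*z)/18.
Step 1. Rewrite: now ∫(z*cos(2*z)/4) dz + ∫(5*z*cos(3*z)/2) dz + ∫((2*z**2 - 8*z + 64)/(z**3 - 16*z)) dz.
Step 2. Integrate ∫(z*cos(2*z)/4) dz by parts with u = z, dv = (cos(2*z)/4) dz, so v = sin(2*z)/8: now z*sin(2*z)/8 + ∫(5*z*cos(3*z)/2) dz + ∫((2*z**2 - 8*z + 64)/(z**3 - 16*z)) dz + ∫(-sin(2*z)/8) dz.
Step 3. Evaluate the standard form: now z*sin(2*z)/8 + cos(2*z)/16 + ∫(5*z*cos(3*z)/2) dz + ∫((2*z**2 - 8*z + 64)/(z**3 - 16*z)) dz.
Step 4. Integrate ∫(5*z*cos(3*z)/2) dz by parts with u = z, dv = (5*cos(3*z)/2) dz, so v = 5*sin(3*z)/6: now z*sin(2*z)/8 + 5*z*sin(3*z)/6 + cos(2*z)/16 + ∫((2*z**2 - 8*z + 64)/(z**3 - 16*z)) dz + ∫(-5*sin(3*z)/6) dz.
Step 5. Evaluate the standard form: now z*sin(2*z)/8 + 5*z*sin(3*z)/6 + cos(2*z)/16 + 5*cos(3*z)/18 + ∫((2*z**2 - 8*z + 64)/(z**3 - 16*z)) dz.
Step 6. Decompose ∫((2*z**2 - 8*z + 64)/(z**3 - 16*z)) dz by partial fractions, (2*z**2 - 8*z + 64)/(z**3 - 16*z) = 4/(z + 4) + 2/(z - 4) - 4/z: now z*sin(2*z)/8 + 5*z*sin(3*z)/6 + cos(2*z)/16 + 5*cos(3*z)/18 + ∫(-4/z) dz + ∫(2/(z - 4)) dz + ∫(4/(z + 4)) dz.
Step 7. Evaluate the standard form [assuming z > -4]: now z*sin(2*z)/8 + 5*z*sin(3*z)/6 + 4*log(z + 4) + cos(2*z)/16 + 5*cos(3*z)/18 + ∫(-4/z) dz + ∫(2/(z - 4)) dz.
Step 8. Evaluate the standard form [assuming z > 4]: now z*sin(2*z)/8 + 5*z*sin(3*z)/6 + 2*log(z - 4) + 4*log(z + 4) + cos(2*z)/16 + 5*cos(3*z)/18 + ∫(-4/z) dz.
Step 9. Evaluate the standard form [assuming z > 0]: now z*sin(2*z)/8 + 5*z*sin(3*z)/6 - 4*log(z) + 2*log(z - 4) + 4*log(z + 4) + cos(2*z)/16 + 5*cos(3*z)/18.
Answer: z*sin(2*z)/8 + 5*z*sin(3*z)/6 - 4*log(z) + 2*log(z - 4) + 4*log(z + 4) + cos(2*z)/16 + 5*cos(3*z)/18.


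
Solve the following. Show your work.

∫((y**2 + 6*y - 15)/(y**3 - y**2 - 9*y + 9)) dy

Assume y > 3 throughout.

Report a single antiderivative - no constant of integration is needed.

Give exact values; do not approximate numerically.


Step 1. Decompose ∫((y**2 + 6*y - 15)/(y**3 - y**2 - 9*y + 9)) dy by partial fractions, (y**2 + 6*y - 15)/(y**3 - y**2 - 9*y + 9) = -1/(y + 3) + 1/(y - 1) + 1/(y - 3): now ∫(1/(y - 3)) dy + ∫(1/(y - 1)) dy + ∫(-1/(y + 3)) dy.
Step 2. Evaluate the standard form [assuming y > 3]: now log(y - 3) + ∫(1/(y - 1)) dy + ∫(-1/(y + 3)) dy.
Step 3. Evaluate the standard form [assuming y > 1]: now log(y - 3) + log(y - 1) + ∫(-1/(y + 3)) dy.
Step 4. Evaluate the standard form [assuming y > -3]: now log(y - 3) + log(y - 1) - log(y + 3).
Answer: log(y - 3) + log(y - 1) - log(y + 3).


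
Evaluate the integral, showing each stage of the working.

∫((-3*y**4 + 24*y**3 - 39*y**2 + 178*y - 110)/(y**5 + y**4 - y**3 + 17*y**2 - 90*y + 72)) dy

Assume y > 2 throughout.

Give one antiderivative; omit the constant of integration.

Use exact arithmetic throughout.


Step 1. Decompose ∫((-3*y**4 + 24*y**3 - 39*y**2 + 178*y - 110)/(y**5 + y**4 - y**3 + 17*y**2 - 90*y + 72)) dy by partial fractions, (-3*y**4 + 24*y**3 - 39*y**2 + 178*y - 110)/(y**5 + y**4 - y**3 + 17*y**2 - 90*y + 72) = 2/(y**2 + 9) - 5/(y + 4) - 1/(y - 1) + 3/(y - 2): now ∫(3/(y - 2)) dy + ∫(-1/(y - 1)) dy + ∫(-5/(y + 4)) dy + ∫(2/(y**2 + 9)) dy.
Step 2. Evaluate the standard form [assuming y > -4]: now -5*log(y + 4) + ∫(3/(y - 2)) dy + ∫(-1/(y - 1)) dy + ∫(2/(y**2 + 9)) dy.
Step 3. Evaluate the standard form [assuming y > 1]: now -log(y - 1) - 5*log(y + 4) + ∫(3/(y - 2)) dy + ∫(2/(y**2 + 9)) dy.
Step 4. Evaluate the standard form [assuming y > 2]: now 3*log(y - 2) - log(y - 1) - 5*log(y + 4) + ∫(2/(y**2 + 9)) dy.
Step 5. Evaluate the standard form: now 3*log(y - 2) - log(y - 1) - 5*log(y + 4) + 2*atan(y/3)/3.
Answer: 3*log(y - 2) - log(y - 1) - 5*log(y + 4) + 2*atan(y/3)/3.


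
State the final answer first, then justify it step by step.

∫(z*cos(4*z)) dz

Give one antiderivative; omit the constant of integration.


The answer is z*sin(4*z)/4 + cos(4*z)/16.
Step 1. Integrate ∫(z*cos(4*z)) dz by parts with u = z, dv = (cos(4*z)) dz, so v = sin(4*z)/4: now z*sin(4*z)/4 + ∫(-sin(4*z)/4) dz.
Step 2. Evaluate the standard form: now z*sin(4*z)/4 + cos(4*z)/16.
Answer: z*sin(4*z)/4 + cos(4*z)/16.


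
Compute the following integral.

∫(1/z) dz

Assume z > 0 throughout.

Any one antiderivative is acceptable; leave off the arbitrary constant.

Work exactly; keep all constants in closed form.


Answer: log(z).


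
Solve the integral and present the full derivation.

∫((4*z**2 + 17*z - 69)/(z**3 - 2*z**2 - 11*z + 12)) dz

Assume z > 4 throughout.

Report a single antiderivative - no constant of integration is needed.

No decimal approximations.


Step 1. Decompose ∫((4*z**2 + 17*z - 69)/(z**3 - 2*z**2 - 11*z + 12)) dz by partial fractions, (4*z**2 + 17*z - 69)/(z**3 - 2*z**2 - 11*z + 12) = -3/(z + 3) + 4/(z - 1) + 3/(z - 4): now ∫(3/(z - 4)) dz + ∫(4/(z - 1)) dz + ∫(-3/(z + 3)) dz.
Step 2. Evaluate the standard form [assuming z > 4]: now 3*log(z - 4) + ∫(4/(z - 1)) dz + ∫(-3/(z + 3)) dz.
Step 3. Evaluate the standard form [assuming z > 1]: now 3*log(z - 4) + 4*log(z - 1) + ∫(-3/(z + 3)) dz.
Step 4. Evaluate the standard form [assuming z > -3]: now 3*log(z - 4) + 4*log(z - 1) - 3*log(z + 3).
Answer: 3*log(z - 4) + 4*log(z - 1) - 3*log(z + 3).


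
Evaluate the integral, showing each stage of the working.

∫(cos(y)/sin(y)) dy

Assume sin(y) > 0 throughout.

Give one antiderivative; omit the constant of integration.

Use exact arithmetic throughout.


Step 1. Substitute u = sin(y), turning ∫(cos(y)/sin(y)) dy into ∫(1/u) du: now ∫(1/u) du.
Step 2. Evaluate the standard form [assuming u > 0]: now log(u).
Step 3. Substitute back u = sin(y): now log(sin(y)).
Answer: log(sin(y)).


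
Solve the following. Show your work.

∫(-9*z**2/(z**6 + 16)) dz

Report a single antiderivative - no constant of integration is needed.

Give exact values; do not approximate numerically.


Step 1. Substitute u = z**3, turning ∫(-9*z**2/(z**6 + 16)) dz into ∫(-3/(u**2 + 16)) du: now ∫(-3/(u**2 + 16)) du.
Step 2. Evaluate the standard form: now -3*atan(u/4)/4.
Step 3. Substitute back u = z**3: now -3*atan(z**3/4)/4.
Answer: -3*atan(z**3/4)/4.


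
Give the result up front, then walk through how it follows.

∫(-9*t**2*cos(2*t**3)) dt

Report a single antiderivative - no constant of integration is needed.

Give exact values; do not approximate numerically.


The answer is -3*sin(2*t**3)/2.
Step 1. Substitute u = t**3, turning ∫(-9*t**2*cos(2*t**3)) dt into ∫(-3*cos(2*u)) du: now ∫(-3*cos(2*u)) du.
Step 2. Evaluate the standard form: now -3*sin(2*u)/2.
Step 3. Substitute back u = t**3: now -3*sin(2*t**3)/2.
Answer: -3*sin(2*t**3)/2.


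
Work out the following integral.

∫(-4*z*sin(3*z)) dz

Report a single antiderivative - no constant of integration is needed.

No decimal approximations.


Answer: 4*z*cos(3*z)/3 - 4*sin(3*z)/9.


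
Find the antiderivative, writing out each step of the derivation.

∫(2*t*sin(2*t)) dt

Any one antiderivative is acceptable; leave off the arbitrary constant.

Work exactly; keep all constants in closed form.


Step 1. Integrate ∫(2*t*sin(2*t)) dt by parts with u = t, dv = (2*sin(2*t)) dt, so v = -cos(2*t): now -t*cos(2*t) + ∫(cos(2*t)) dt.
Step 2. Evaluate the standard form: now -t*cos(2*t) + sin(2*t)/2.
Answer: -t*cos(2*t) + sin(2*t)/2.


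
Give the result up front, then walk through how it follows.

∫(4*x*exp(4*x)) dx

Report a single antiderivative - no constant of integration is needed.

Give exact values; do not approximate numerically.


The answer is x*exp(4*x) - exp(4*x)/4.
Step 1. Integrate ∫(4*x*exp(4*x)) dx by parts with u = x, dv = (4*exp(4*x)) dx, so v = exp(4*x): now x*exp(4*x) + ∫(-exp(4*x)) dx.
Step 2. Evaluate the standard form: now x*exp(4*x) - exp(4*x)/4.
Answer: x*exp(4*x) - exp(4*x)/4.


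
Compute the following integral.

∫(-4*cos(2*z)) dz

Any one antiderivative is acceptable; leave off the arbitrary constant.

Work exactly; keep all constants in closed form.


Answer: -2*sin(2*z).


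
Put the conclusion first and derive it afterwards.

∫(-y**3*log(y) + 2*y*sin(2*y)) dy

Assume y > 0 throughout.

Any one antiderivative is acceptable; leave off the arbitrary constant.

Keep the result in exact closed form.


The answer is -y**4*log(y)/4 + y**4/16 - y*cos(2*y) + sin(2*y)/2.
Step 1. Rewrite: now ∫(2*y*sin(2*y)) dy + ∫(-y**3*log(y)) dy.
Step 2. Integrate ∫(2*y*sin(2*y)) dy by parts with u = y, dv = (2*sin(2*y)) dy, so v = -cos(2*y): now -y*cos(2*y) + ∫(-y**3*log(y)) dy + ∫(cos(2*y)) dy.
Step 3. Evaluate the standard form: now -y*cos(2*y) + sin(2*y)/2 + ∫(-y**3*log(y)) dy.
Step 4. Integrate ∫(-y**3*log(y)) dy by parts with u = log(y), dv = (-y**3) dy, so v = -y**4/4 [assuming y > 0]: now -y**4*log(y)/4 - y*cos(2*y) + sin(2*y)/2 + ∫(y**3/4) dy.
Step 5. Evaluate the standard form: now -y**4*log(y)/4 + y**4/16 - y*cos(2*y) + sin(2*y)/2.
Answer: -y**4*log(y)/4 + y**4/16 - y*cos(2*y) + sin(2*y)/2.


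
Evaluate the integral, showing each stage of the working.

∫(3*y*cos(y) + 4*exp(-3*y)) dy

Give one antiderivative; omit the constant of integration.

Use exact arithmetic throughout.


Step 1. Rewrite: now ∫(3*y*cos(y)) dy + ∫(4*exp(-3*y)) dy.
Step 2. Integrate ∫(3*y*cos(y)) dy by parts with u = y, dv = (3*cos(y)) dy, so v = 3*sin(y): now 3*y*sin(y) + ∫(4*exp(-3*y)) dy + ∫(-3*sin(y)) dy.
Step 3. Evaluate the standard form: now 3*y*sin(y) + 3*cos(y) + ∫(4*exp(-3*y)) dy.
Step 4. Evaluate the standard form: now 3*y*sin(y) + 3*cos(y) - 4*exp(-3*y)/3.
Answer: 3*y*sin(y) + 3*cos(y) - 4*exp(-3*y)/3.


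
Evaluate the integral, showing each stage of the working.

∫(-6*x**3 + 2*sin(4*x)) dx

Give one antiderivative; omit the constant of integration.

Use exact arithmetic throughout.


Step 1. Rewrite: now ∫(-6*x**3) dx + ∫(2*sin(4*x)) dx.
Step 2. Evaluate the standard form: now -3*x**4/2 + ∫(2*sin(4*x)) dx.
Step 3. Evaluate the standard form: now -3*x**4/2 - cos(4*x)/2.
Answer: -3*x**4/2 - cos(4*x)/2.


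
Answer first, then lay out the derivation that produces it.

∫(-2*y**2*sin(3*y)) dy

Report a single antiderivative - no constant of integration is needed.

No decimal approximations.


The answer is 2*y**2*cos(3*y)/3 - 4*y*sin(3*y)/9 - 4*cos(3*y)/27.
Step 1. Integrate ∫(-2*y**2*sin(3*y)) dy by parts with u = y**2, dv = (-2*sin(3*y)) dy, so v = 2*cos(3*y)/3: now 2*y**2*cos(3*y)/3 + ∫(-4*y*cos(3*y)/3) dy.
Step 2. Integrate ∫(-4*y*cos(3*y)/3) dy by parts with u = y, dv = (-4*cos(3*y)/3) dy, so v = -4*sin(3*y)/9: now 2*y**2*cos(3*y)/3 - 4*y*sin(3*y)/9 + ∫(4*sin(3*y)/9) dy.
Step 3. Evaluate the standard form: now 2*y**2*cos(3*y)/3 - 4*y*sin(3*y)/9 - 4*cos(3*y)/27.
Answer: 2*y**2*cos(3*y)/3 - 4*y*sin(3*y)/9 - 4*cos(3*y)/27.


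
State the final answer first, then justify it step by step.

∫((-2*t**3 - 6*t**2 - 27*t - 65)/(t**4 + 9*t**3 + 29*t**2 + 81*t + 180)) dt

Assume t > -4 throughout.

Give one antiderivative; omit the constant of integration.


The answer is 3*log(t + 4) - 5*log(t + 5) - atan(t/3)/3.
Step 1. Decompose ∫((-2*t**3 - 6*t**2 - 27*t - 65)/(t**4 + 9*t**3 + 29*t**2 + 81*t + 180)) dt by partial fractions, (-2*t**3 - 6*t**2 - 27*t - 65)/(t**4 + 9*t**3 + 29*t**2 + 81*t + 180) = -1/(t**2 + 9) - 5/(t + 5) + 3/(t + 4): now ∫(3/(t + 4)) dt + ∫(-5/(t + 5)) dt + ∫(-1/(t**2 + 9)) dt.
Step 2. Evaluate the standard form [assuming t > -4]: now 3*log(t + 4) + ∫(-5/(t + 5)) dt + ∫(-1/(t**2 + 9)) dt.
Step 3. Evaluate the standard form [assuming t > -5]: now 3*log(t + 4) - 5*log(t + 5) + ∫(-1/(t**2 + 9)) dt.
Step 4. Evaluate the standard form: now 3*log(t + 4) - 5*log(t + 5) - atan(t/3)/3.
Answer: 3*log(t + 4) - 5*log(t + 5) - atan(t/3)/3.
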